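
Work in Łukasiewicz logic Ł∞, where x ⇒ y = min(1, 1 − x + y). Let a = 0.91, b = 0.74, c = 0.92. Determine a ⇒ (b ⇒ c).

1.00

b ⇒ c = min(1, 1 − 0.74 + 0.92) = min(1, 1.18) = 1.00
a ⇒ (b ⇒ c) = min(1, 1 − 0.91 + 1.00) = min(1, 1.09) = 1.00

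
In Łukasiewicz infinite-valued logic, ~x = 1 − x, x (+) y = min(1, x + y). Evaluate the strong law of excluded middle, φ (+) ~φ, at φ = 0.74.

1.00

~φ = 1 − 0.74 = 0.26
φ (+) ~φ = min(1, 0.74 + 0.26) = min(1, 1.00) = 1.00
(As expected: always 1 in Ł∞ since a ⊕ (1−a) = 1.)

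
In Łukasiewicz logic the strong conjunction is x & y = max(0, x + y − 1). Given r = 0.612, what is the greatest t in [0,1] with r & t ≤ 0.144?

The residuum of the Łukasiewicz t-norm gives the supremum: min(1, 1 − 0.612 + 0.144).
1 − 0.612 + 0.144 = 0.532, so t = min(1, 0.532) = 0.532.
Check: 0.612 & 0.532 = max(0, 0.144) = 0.144 ≤ 0.144.

0.532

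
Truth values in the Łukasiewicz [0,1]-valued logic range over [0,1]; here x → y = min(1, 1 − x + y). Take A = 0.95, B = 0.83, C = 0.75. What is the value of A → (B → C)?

B → C = min(1, 1 − 0.83 + 0.75) = min(1, 0.92) = 0.92
A → (B → C) = min(1, 1 − 0.95 + 0.92) = min(1, 0.97) = 0.97

0.97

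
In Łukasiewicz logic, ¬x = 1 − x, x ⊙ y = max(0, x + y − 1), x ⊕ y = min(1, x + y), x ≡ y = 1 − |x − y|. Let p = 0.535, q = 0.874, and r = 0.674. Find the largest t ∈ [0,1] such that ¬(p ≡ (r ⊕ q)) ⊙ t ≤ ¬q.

0.661

r ⊕ q = min(1, 0.674 + 0.874) = min(1, 1.548) = 1.000
p ≡ (r ⊕ q) = 1 − |0.535 − 1.000| = 1 − 0.465 = 0.535
¬(p ≡ (r ⊕ q)) = 1 − 0.535 = 0.465
So the left factor is ¬(p ≡ (r ⊕ q)) = 0.465.
¬q = 1 − 0.874 = 0.126
So the right-hand bound is ¬q = 0.126.
The residuum of the Łukasiewicz t-norm gives the supremum: min(1, 1 − 0.465 + 0.126).
1 − 0.465 + 0.126 = 0.661, so t = min(1, 0.661) = 0.661.
Check: 0.465 ⊙ 0.661 = max(0, 0.126) = 0.126 ≤ 0.126.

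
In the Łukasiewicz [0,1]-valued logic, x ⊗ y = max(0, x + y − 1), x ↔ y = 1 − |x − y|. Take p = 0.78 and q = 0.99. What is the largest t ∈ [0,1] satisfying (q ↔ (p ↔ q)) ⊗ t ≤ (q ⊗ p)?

p ↔ q = 1 − |0.78 − 0.99| = 1 − 0.21 = 0.79
q ↔ (p ↔ q) = 1 − |0.99 − 0.79| = 1 − 0.20 = 0.80
So the left factor is q ↔ (p ↔ q) = 0.80.
q ⊗ p = max(0, 0.99 + 0.78 − 1) = max(0, 0.77) = 0.77
So the right-hand bound is q ⊗ p = 0.77.
The residuum of the Łukasiewicz t-norm gives the supremum: min(1, 1 − 0.80 + 0.77).
1 − 0.80 + 0.77 = 0.97, so t = min(1, 0.97) = 0.97.
Check: 0.80 ⊗ 0.97 = max(0, 0.77) = 0.77 ≤ 0.77.

0.97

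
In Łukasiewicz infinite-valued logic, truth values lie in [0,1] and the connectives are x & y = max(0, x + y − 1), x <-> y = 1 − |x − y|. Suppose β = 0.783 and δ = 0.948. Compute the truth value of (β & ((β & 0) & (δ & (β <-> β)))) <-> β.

0.217

β & 0 = max(0, 0.783 + 0.000 − 1) = max(0, -0.217) = 0.000
β <-> β = 1 − |0.783 − 0.783| = 1 − 0.000 = 1.000
δ & (β <-> β) = max(0, 0.948 + 1.000 − 1) = max(0, 0.948) = 0.948
(β & 0) & (δ & (β <-> β)) = max(0, 0.000 + 0.948 − 1) = max(0, -0.052) = 0.000
β & ((β & 0) & (δ & (β <-> β))) = max(0, 0.783 + 0.000 − 1) = max(0, -0.217) = 0.000
(β & ((β & 0) & (δ & (β <-> β)))) <-> β = 1 − |0.000 − 0.783| = 1 − 0.783 = 0.217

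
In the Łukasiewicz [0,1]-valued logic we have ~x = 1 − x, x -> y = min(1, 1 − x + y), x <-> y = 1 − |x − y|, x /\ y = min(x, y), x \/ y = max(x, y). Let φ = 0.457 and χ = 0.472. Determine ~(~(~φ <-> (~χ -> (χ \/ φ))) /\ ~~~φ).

0.599

~φ = 1 − 0.457 = 0.543
~χ = 1 − 0.472 = 0.528
χ \/ φ = max(0.472, 0.457) = 0.472
~χ -> (χ \/ φ) = min(1, 1 − 0.528 + 0.472) = min(1, 0.944) = 0.944
~φ <-> (~χ -> (χ \/ φ)) = 1 − |0.543 − 0.944| = 1 − 0.401 = 0.599
~(~φ <-> (~χ -> (χ \/ φ))) = 1 − 0.599 = 0.401
~~φ = 1 − 0.543 = 0.457
~~~φ = 1 − 0.457 = 0.543
~(~φ <-> (~χ -> (χ \/ φ))) /\ ~~~φ = min(0.401, 0.543) = 0.401
~(~(~φ <-> (~χ -> (χ \/ φ))) /\ ~~~φ) = 1 − 0.401 = 0.599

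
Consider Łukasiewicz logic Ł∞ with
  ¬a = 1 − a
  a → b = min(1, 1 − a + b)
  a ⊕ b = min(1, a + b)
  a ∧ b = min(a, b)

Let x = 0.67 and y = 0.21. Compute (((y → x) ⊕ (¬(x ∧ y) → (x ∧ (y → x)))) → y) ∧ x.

y → x = min(1, 1 − 0.21 + 0.67) = min(1, 1.46) = 1.00
x ∧ y = min(0.67, 0.21) = 0.21
¬(x ∧ y) = 1 − 0.21 = 0.79
x ∧ (y → x) = min(0.67, 1.00) = 0.67
¬(x ∧ y) → (x ∧ (y → x)) = min(1, 1 − 0.79 + 0.67) = min(1, 0.88) = 0.88
(y → x) ⊕ (¬(x ∧ y) → (x ∧ (y → x))) = min(1, 1.00 + 0.88) = min(1, 1.88) = 1.00
((y → x) ⊕ (¬(x ∧ y) → (x ∧ (y → x)))) → y = min(1, 1 − 1.00 + 0.21) = min(1, 0.21) = 0.21
(((y → x) ⊕ (¬(x ∧ y) → (x ∧ (y → x)))) → y) ∧ x = min(0.21, 0.67) = 0.21

0.21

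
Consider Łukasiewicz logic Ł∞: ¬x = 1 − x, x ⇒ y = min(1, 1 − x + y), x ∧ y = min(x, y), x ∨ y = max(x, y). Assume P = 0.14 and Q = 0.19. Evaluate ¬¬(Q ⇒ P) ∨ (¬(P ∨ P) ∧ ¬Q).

Q ⇒ P = min(1, 1 − 0.19 + 0.14) = min(1, 0.95) = 0.95
¬(Q ⇒ P) = 1 − 0.95 = 0.05
¬¬(Q ⇒ P) = 1 − 0.05 = 0.95
P ∨ P = max(0.14, 0.14) = 0.14
¬(P ∨ P) = 1 − 0.14 = 0.86
¬Q = 1 − 0.19 = 0.81
¬(P ∨ P) ∧ ¬Q = min(0.86, 0.81) = 0.81
¬¬(Q ⇒ P) ∨ (¬(P ∨ P) ∧ ¬Q) = max(0.95, 0.81) = 0.95

0.95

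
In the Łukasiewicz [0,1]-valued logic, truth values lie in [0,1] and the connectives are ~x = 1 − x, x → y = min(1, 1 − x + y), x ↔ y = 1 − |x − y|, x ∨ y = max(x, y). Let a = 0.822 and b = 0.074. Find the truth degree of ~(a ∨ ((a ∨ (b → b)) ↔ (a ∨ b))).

b → b = min(1, 1 − 0.074 + 0.074) = min(1, 1.000) = 1.000
a ∨ (b → b) = max(0.822, 1.000) = 1.000
a ∨ b = max(0.822, 0.074) = 0.822
(a ∨ (b → b)) ↔ (a ∨ b) = 1 − |1.000 − 0.822| = 1 − 0.178 = 0.822
a ∨ ((a ∨ (b → b)) ↔ (a ∨ b)) = max(0.822, 0.822) = 0.822
~(a ∨ ((a ∨ (b → b)) ↔ (a ∨ b))) = 1 − 0.822 = 0.178

0.178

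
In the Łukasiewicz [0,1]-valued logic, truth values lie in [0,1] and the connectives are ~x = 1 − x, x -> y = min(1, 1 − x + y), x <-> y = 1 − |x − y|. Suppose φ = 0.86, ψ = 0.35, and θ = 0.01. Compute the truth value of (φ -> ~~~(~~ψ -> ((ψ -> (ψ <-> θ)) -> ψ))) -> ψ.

1.00

~ψ = 1 − 0.35 = 0.65
~~ψ = 1 − 0.65 = 0.35
ψ <-> θ = 1 − |0.35 − 0.01| = 1 − 0.34 = 0.66
ψ -> (ψ <-> θ) = min(1, 1 − 0.35 + 0.66) = min(1, 1.31) = 1.00
(ψ -> (ψ <-> θ)) -> ψ = min(1, 1 − 1.00 + 0.35) = min(1, 0.35) = 0.35
~~ψ -> ((ψ -> (ψ <-> θ)) -> ψ) = min(1, 1 − 0.35 + 0.35) = min(1, 1.00) = 1.00
~(~~ψ -> ((ψ -> (ψ <-> θ)) -> ψ)) = 1 − 1.00 = 0.00
~~(~~ψ -> ((ψ -> (ψ <-> θ)) -> ψ)) = 1 − 0.00 = 1.00
~~~(~~ψ -> ((ψ -> (ψ <-> θ)) -> ψ)) = 1 − 1.00 = 0.00
φ -> ~~~(~~ψ -> ((ψ -> (ψ <-> θ)) -> ψ)) = min(1, 1 − 0.86 + 0.00) = min(1, 0.14) = 0.14
(φ -> ~~~(~~ψ -> ((ψ -> (ψ <-> θ)) -> ψ))) -> ψ = min(1, 1 − 0.14 + 0.35) = min(1, 1.21) = 1.00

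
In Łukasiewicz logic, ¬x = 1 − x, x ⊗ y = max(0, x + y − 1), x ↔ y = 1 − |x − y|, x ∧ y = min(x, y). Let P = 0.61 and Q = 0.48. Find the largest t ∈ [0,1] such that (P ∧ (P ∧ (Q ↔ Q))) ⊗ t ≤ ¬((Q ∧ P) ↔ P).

0.52

Q ↔ Q = 1 − |0.48 − 0.48| = 1 − 0.00 = 1.00
P ∧ (Q ↔ Q) = min(0.61, 1.00) = 0.61
P ∧ (P ∧ (Q ↔ Q)) = min(0.61, 0.61) = 0.61
So the left factor is P ∧ (P ∧ (Q ↔ Q)) = 0.61.
Q ∧ P = min(0.48, 0.61) = 0.48
(Q ∧ P) ↔ P = 1 − |0.48 − 0.61| = 1 − 0.13 = 0.87
¬((Q ∧ P) ↔ P) = 1 − 0.87 = 0.13
So the right-hand bound is ¬((Q ∧ P) ↔ P) = 0.13.
The residuum of the Łukasiewicz t-norm gives the supremum: min(1, 1 − 0.61 + 0.13).
1 − 0.61 + 0.13 = 0.52, so t = min(1, 0.52) = 0.52.
Check: 0.61 ⊗ 0.52 = max(0, 0.13) = 0.13 ≤ 0.13.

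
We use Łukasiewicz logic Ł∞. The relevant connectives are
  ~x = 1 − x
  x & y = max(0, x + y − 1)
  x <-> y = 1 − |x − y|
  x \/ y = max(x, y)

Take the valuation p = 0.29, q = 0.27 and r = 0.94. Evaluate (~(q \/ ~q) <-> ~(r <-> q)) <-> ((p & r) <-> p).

~q = 1 − 0.27 = 0.73
q \/ ~q = max(0.27, 0.73) = 0.73
~(q \/ ~q) = 1 − 0.73 = 0.27
r <-> q = 1 − |0.94 − 0.27| = 1 − 0.67 = 0.33
~(r <-> q) = 1 − 0.33 = 0.67
~(q \/ ~q) <-> ~(r <-> q) = 1 − |0.27 − 0.67| = 1 − 0.40 = 0.60
p & r = max(0, 0.29 + 0.94 − 1) = max(0, 0.23) = 0.23
(p & r) <-> p = 1 − |0.23 − 0.29| = 1 − 0.06 = 0.94
(~(q \/ ~q) <-> ~(r <-> q)) <-> ((p & r) <-> p) = 1 − |0.60 − 0.94| = 1 − 0.34 = 0.66

0.66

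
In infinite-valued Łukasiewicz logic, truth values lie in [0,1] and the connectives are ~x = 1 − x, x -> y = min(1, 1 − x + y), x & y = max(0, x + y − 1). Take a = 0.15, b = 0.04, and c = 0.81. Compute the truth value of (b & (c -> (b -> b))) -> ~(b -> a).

0.96

b -> b = min(1, 1 − 0.04 + 0.04) = min(1, 1.00) = 1.00
c -> (b -> b) = min(1, 1 − 0.81 + 1.00) = min(1, 1.19) = 1.00
b & (c -> (b -> b)) = max(0, 0.04 + 1.00 − 1) = max(0, 0.04) = 0.04
b -> a = min(1, 1 − 0.04 + 0.15) = min(1, 1.11) = 1.00
~(b -> a) = 1 − 1.00 = 0.00
(b & (c -> (b -> b))) -> ~(b -> a) = min(1, 1 − 0.04 + 0.00) = min(1, 0.96) = 0.96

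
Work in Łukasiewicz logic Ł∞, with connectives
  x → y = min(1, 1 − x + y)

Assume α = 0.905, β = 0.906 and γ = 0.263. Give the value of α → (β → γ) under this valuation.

0.452

β → γ = min(1, 1 − 0.906 + 0.263) = min(1, 0.357) = 0.357
α → (β → γ) = min(1, 1 − 0.905 + 0.357) = min(1, 0.452) = 0.452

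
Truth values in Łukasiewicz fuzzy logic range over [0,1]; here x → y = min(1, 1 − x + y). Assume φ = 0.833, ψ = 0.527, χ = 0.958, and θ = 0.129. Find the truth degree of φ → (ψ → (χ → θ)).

χ → θ = min(1, 1 − 0.958 + 0.129) = min(1, 0.171) = 0.171
ψ → (χ → θ) = min(1, 1 − 0.527 + 0.171) = min(1, 0.644) = 0.644
φ → (ψ → (χ → θ)) = min(1, 1 − 0.833 + 0.644) = min(1, 0.811) = 0.811

0.811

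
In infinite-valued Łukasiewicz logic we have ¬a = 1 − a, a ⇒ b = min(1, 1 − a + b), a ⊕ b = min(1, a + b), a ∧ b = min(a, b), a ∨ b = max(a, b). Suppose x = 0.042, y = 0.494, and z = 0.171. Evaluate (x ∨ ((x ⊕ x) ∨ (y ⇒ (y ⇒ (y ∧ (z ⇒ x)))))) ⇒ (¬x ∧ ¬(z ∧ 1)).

x ⊕ x = min(1, 0.042 + 0.042) = min(1, 0.084) = 0.084
z ⇒ x = min(1, 1 − 0.171 + 0.042) = min(1, 0.871) = 0.871
y ∧ (z ⇒ x) = min(0.494, 0.871) = 0.494
y ⇒ (y ∧ (z ⇒ x)) = min(1, 1 − 0.494 + 0.494) = min(1, 1.000) = 1.000
y ⇒ (y ⇒ (y ∧ (z ⇒ x))) = min(1, 1 − 0.494 + 1.000) = min(1, 1.506) = 1.000
(x ⊕ x) ∨ (y ⇒ (y ⇒ (y ∧ (z ⇒ x)))) = max(0.084, 1.000) = 1.000
x ∨ ((x ⊕ x) ∨ (y ⇒ (y ⇒ (y ∧ (z ⇒ x))))) = max(0.042, 1.000) = 1.000
¬x = 1 − 0.042 = 0.958
z ∧ 1 = min(0.171, 1.000) = 0.171
¬(z ∧ 1) = 1 − 0.171 = 0.829
¬x ∧ ¬(z ∧ 1) = min(0.958, 0.829) = 0.829
(x ∨ ((x ⊕ x) ∨ (y ⇒ (y ⇒ (y ∧ (z ⇒ x)))))) ⇒ (¬x ∧ ¬(z ∧ 1)) = min(1, 1 − 1.000 + 0.829) = min(1, 0.829) = 0.829

0.829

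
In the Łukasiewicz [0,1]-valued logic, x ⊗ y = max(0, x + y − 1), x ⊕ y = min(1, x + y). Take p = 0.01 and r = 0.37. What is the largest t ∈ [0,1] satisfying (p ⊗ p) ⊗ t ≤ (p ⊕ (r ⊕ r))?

1.00

p ⊗ p = max(0, 0.01 + 0.01 − 1) = max(0, -0.98) = 0.00
So the left factor is p ⊗ p = 0.00.
r ⊕ r = min(1, 0.37 + 0.37) = min(1, 0.74) = 0.74
p ⊕ (r ⊕ r) = min(1, 0.01 + 0.74) = min(1, 0.75) = 0.75
So the right-hand bound is p ⊕ (r ⊕ r) = 0.75.
The residuum of the Łukasiewicz t-norm gives the supremum: min(1, 1 − 0.00 + 0.75).
1 − 0.00 + 0.75 = 1.75, so t = min(1, 1.75) = 1.00.
Check: 0.00 ⊗ 1.00 = max(0, 0.00) = 0.00 ≤ 0.75.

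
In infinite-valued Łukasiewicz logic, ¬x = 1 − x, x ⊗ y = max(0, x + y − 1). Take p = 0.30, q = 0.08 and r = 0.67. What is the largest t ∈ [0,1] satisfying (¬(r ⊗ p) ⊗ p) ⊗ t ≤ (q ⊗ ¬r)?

0.70

r ⊗ p = max(0, 0.67 + 0.30 − 1) = max(0, -0.03) = 0.00
¬(r ⊗ p) = 1 − 0.00 = 1.00
¬(r ⊗ p) ⊗ p = max(0, 1.00 + 0.30 − 1) = max(0, 0.30) = 0.30
So the left factor is ¬(r ⊗ p) ⊗ p = 0.30.
¬r = 1 − 0.67 = 0.33
q ⊗ ¬r = max(0, 0.08 + 0.33 − 1) = max(0, -0.59) = 0.00
So the right-hand bound is q ⊗ ¬r = 0.00.
The residuum of the Łukasiewicz t-norm gives the supremum: min(1, 1 − 0.30 + 0.00).
1 − 0.30 + 0.00 = 0.70, so t = min(1, 0.70) = 0.70.
Check: 0.30 ⊗ 0.70 = max(0, 0.00) = 0.00 ≤ 0.00.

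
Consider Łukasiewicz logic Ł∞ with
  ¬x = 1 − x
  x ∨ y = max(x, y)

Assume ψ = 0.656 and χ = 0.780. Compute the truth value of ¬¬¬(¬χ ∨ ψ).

¬χ = 1 − 0.780 = 0.220
¬χ ∨ ψ = max(0.220, 0.656) = 0.656
¬(¬χ ∨ ψ) = 1 − 0.656 = 0.344
¬¬(¬χ ∨ ψ) = 1 − 0.344 = 0.656
¬¬¬(¬χ ∨ ψ) = 1 − 0.656 = 0.344

0.344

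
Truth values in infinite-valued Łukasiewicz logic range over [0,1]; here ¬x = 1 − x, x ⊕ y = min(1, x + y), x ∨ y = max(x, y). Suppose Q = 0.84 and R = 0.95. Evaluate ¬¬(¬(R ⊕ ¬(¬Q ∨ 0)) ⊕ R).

¬Q = 1 − 0.84 = 0.16
¬Q ∨ 0 = max(0.16, 0.00) = 0.16
¬(¬Q ∨ 0) = 1 − 0.16 = 0.84
R ⊕ ¬(¬Q ∨ 0) = min(1, 0.95 + 0.84) = min(1, 1.79) = 1.00
¬(R ⊕ ¬(¬Q ∨ 0)) = 1 − 1.00 = 0.00
¬(R ⊕ ¬(¬Q ∨ 0)) ⊕ R = min(1, 0.00 + 0.95) = min(1, 0.95) = 0.95
¬(¬(R ⊕ ¬(¬Q ∨ 0)) ⊕ R) = 1 − 0.95 = 0.05
¬¬(¬(R ⊕ ¬(¬Q ∨ 0)) ⊕ R) = 1 − 0.05 = 0.95

0.95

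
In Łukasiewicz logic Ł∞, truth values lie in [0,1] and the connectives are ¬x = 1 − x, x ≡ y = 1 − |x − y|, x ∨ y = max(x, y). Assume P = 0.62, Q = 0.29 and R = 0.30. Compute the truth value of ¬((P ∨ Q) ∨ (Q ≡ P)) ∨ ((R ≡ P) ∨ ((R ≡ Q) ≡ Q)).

0.68

P ∨ Q = max(0.62, 0.29) = 0.62
Q ≡ P = 1 − |0.29 − 0.62| = 1 − 0.33 = 0.67
(P ∨ Q) ∨ (Q ≡ P) = max(0.62, 0.67) = 0.67
¬((P ∨ Q) ∨ (Q ≡ P)) = 1 − 0.67 = 0.33
R ≡ P = 1 − |0.30 − 0.62| = 1 − 0.32 = 0.68
R ≡ Q = 1 − |0.30 − 0.29| = 1 − 0.01 = 0.99
(R ≡ Q) ≡ Q = 1 − |0.99 − 0.29| = 1 − 0.70 = 0.30
(R ≡ P) ∨ ((R ≡ Q) ≡ Q) = max(0.68, 0.30) = 0.68
¬((P ∨ Q) ∨ (Q ≡ P)) ∨ ((R ≡ P) ∨ ((R ≡ Q) ≡ Q)) = max(0.33, 0.68) = 0.68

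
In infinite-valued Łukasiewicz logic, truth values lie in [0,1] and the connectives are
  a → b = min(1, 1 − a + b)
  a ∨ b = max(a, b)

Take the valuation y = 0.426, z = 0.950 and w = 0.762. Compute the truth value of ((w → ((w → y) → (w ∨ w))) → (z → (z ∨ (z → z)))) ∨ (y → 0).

w → y = min(1, 1 − 0.762 + 0.426) = min(1, 0.664) = 0.664
w ∨ w = max(0.762, 0.762) = 0.762
(w → y) → (w ∨ w) = min(1, 1 − 0.664 + 0.762) = min(1, 1.098) = 1.000
w → ((w → y) → (w ∨ w)) = min(1, 1 − 0.762 + 1.000) = min(1, 1.238) = 1.000
z → z = min(1, 1 − 0.950 + 0.950) = min(1, 1.000) = 1.000
z ∨ (z → z) = max(0.950, 1.000) = 1.000
z → (z ∨ (z → z)) = min(1, 1 − 0.950 + 1.000) = min(1, 1.050) = 1.000
(w → ((w → y) → (w ∨ w))) → (z → (z ∨ (z → z))) = min(1, 1 − 1.000 + 1.000) = min(1, 1.000) = 1.000
y → 0 = min(1, 1 − 0.426 + 0.000) = min(1, 0.574) = 0.574
((w → ((w → y) → (w ∨ w))) → (z → (z ∨ (z → z)))) ∨ (y → 0) = max(1.000, 0.574) = 1.000

1.000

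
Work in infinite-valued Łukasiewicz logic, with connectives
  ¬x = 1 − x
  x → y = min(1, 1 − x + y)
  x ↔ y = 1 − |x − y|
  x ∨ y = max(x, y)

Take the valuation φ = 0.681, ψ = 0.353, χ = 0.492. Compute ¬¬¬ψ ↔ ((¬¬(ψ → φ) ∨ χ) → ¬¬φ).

¬ψ = 1 − 0.353 = 0.647
¬¬ψ = 1 − 0.647 = 0.353
¬¬¬ψ = 1 − 0.353 = 0.647
ψ → φ = min(1, 1 − 0.353 + 0.681) = min(1, 1.328) = 1.000
¬(ψ → φ) = 1 − 1.000 = 0.000
¬¬(ψ → φ) = 1 − 0.000 = 1.000
¬¬(ψ → φ) ∨ χ = max(1.000, 0.492) = 1.000
¬φ = 1 − 0.681 = 0.319
¬¬φ = 1 − 0.319 = 0.681
(¬¬(ψ → φ) ∨ χ) → ¬¬φ = min(1, 1 − 1.000 + 0.681) = min(1, 0.681) = 0.681
¬¬¬ψ ↔ ((¬¬(ψ → φ) ∨ χ) → ¬¬φ) = 1 − |0.647 − 0.681| = 1 − 0.034 = 0.966

0.966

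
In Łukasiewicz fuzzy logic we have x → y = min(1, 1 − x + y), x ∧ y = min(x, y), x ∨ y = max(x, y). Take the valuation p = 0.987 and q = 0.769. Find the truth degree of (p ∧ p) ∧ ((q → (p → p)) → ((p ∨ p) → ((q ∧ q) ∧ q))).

p ∧ p = min(0.987, 0.987) = 0.987
p → p = min(1, 1 − 0.987 + 0.987) = min(1, 1.000) = 1.000
q → (p → p) = min(1, 1 − 0.769 + 1.000) = min(1, 1.231) = 1.000
p ∨ p = max(0.987, 0.987) = 0.987
q ∧ q = min(0.769, 0.769) = 0.769
(q ∧ q) ∧ q = min(0.769, 0.769) = 0.769
(p ∨ p) → ((q ∧ q) ∧ q) = min(1, 1 − 0.987 + 0.769) = min(1, 0.782) = 0.782
(q → (p → p)) → ((p ∨ p) → ((q ∧ q) ∧ q)) = min(1, 1 − 1.000 + 0.782) = min(1, 0.782) = 0.782
(p ∧ p) ∧ ((q → (p → p)) → ((p ∨ p) → ((q ∧ q) ∧ q))) = min(0.987, 0.782) = 0.782

0.782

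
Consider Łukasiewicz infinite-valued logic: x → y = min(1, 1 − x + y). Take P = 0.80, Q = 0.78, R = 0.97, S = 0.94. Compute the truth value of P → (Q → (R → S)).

1.00

R → S = min(1, 1 − 0.97 + 0.94) = min(1, 0.97) = 0.97
Q → (R → S) = min(1, 1 − 0.78 + 0.97) = min(1, 1.19) = 1.00
P → (Q → (R → S)) = min(1, 1 − 0.80 + 1.00) = min(1, 1.20) = 1.00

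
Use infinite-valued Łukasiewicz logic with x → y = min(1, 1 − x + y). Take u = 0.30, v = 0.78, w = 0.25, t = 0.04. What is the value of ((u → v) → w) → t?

u → v = min(1, 1 − 0.30 + 0.78) = min(1, 1.48) = 1.00
(u → v) → w = min(1, 1 − 1.00 + 0.25) = min(1, 0.25) = 0.25
((u → v) → w) → t = min(1, 1 − 0.25 + 0.04) = min(1, 0.79) = 0.79

0.79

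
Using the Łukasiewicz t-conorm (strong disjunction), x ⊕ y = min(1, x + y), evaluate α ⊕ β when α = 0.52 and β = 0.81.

α ⊕ β = min(1, 0.52 + 0.81) = min(1, 1.33) = 1.00
For comparison, the Gödel t-conorm max(x, y) would give 0.81.

1.00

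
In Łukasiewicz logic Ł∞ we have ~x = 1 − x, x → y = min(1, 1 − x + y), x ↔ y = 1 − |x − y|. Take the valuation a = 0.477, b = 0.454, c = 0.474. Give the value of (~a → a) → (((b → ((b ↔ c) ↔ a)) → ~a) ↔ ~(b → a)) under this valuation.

~a = 1 − 0.477 = 0.523
~a → a = min(1, 1 − 0.523 + 0.477) = min(1, 0.954) = 0.954
b ↔ c = 1 − |0.454 − 0.474| = 1 − 0.020 = 0.980
(b ↔ c) ↔ a = 1 − |0.980 − 0.477| = 1 − 0.503 = 0.497
b → ((b ↔ c) ↔ a) = min(1, 1 − 0.454 + 0.497) = min(1, 1.043) = 1.000
(b → ((b ↔ c) ↔ a)) → ~a = min(1, 1 − 1.000 + 0.523) = min(1, 0.523) = 0.523
b → a = min(1, 1 − 0.454 + 0.477) = min(1, 1.023) = 1.000
~(b → a) = 1 − 1.000 = 0.000
((b → ((b ↔ c) ↔ a)) → ~a) ↔ ~(b → a) = 1 − |0.523 − 0.000| = 1 − 0.523 = 0.477
(~a → a) → (((b → ((b ↔ c) ↔ a)) → ~a) ↔ ~(b → a)) = min(1, 1 − 0.954 + 0.477) = min(1, 0.523) = 0.523

0.523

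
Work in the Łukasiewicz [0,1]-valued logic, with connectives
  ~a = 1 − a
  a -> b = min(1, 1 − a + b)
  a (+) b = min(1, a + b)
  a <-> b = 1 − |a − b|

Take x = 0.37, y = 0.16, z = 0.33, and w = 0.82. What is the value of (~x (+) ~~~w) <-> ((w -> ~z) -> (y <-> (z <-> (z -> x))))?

0.83

~x = 1 − 0.37 = 0.63
~w = 1 − 0.82 = 0.18
~~w = 1 − 0.18 = 0.82
~~~w = 1 − 0.82 = 0.18
~x (+) ~~~w = min(1, 0.63 + 0.18) = min(1, 0.81) = 0.81
~z = 1 − 0.33 = 0.67
w -> ~z = min(1, 1 − 0.82 + 0.67) = min(1, 0.85) = 0.85
z -> x = min(1, 1 − 0.33 + 0.37) = min(1, 1.04) = 1.00
z <-> (z -> x) = 1 − |0.33 − 1.00| = 1 − 0.67 = 0.33
y <-> (z <-> (z -> x)) = 1 − |0.16 − 0.33| = 1 − 0.17 = 0.83
(w -> ~z) -> (y <-> (z <-> (z -> x))) = min(1, 1 − 0.85 + 0.83) = min(1, 0.98) = 0.98
(~x (+) ~~~w) <-> ((w -> ~z) -> (y <-> (z <-> (z -> x)))) = 1 − |0.81 − 0.98| = 1 − 0.17 = 0.83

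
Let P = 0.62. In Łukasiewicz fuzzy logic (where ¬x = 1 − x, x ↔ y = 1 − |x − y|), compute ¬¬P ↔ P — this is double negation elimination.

¬P = 1 − 0.62 = 0.38
¬¬P = 1 − 0.38 = 0.62
¬¬P ↔ P = 1 − |0.62 − 0.62| = 1 − 0.00 = 1.00
(As expected: always 1 in Ł∞ since negation is involutive.)

1.00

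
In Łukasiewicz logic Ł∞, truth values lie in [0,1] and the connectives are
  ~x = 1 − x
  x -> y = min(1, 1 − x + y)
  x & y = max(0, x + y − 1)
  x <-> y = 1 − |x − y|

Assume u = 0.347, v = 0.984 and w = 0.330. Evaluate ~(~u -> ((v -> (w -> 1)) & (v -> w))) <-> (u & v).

0.976

~u = 1 − 0.347 = 0.653
w -> 1 = min(1, 1 − 0.330 + 1.000) = min(1, 1.670) = 1.000
v -> (w -> 1) = min(1, 1 − 0.984 + 1.000) = min(1, 1.016) = 1.000
v -> w = min(1, 1 − 0.984 + 0.330) = min(1, 0.346) = 0.346
(v -> (w -> 1)) & (v -> w) = max(0, 1.000 + 0.346 − 1) = max(0, 0.346) = 0.346
~u -> ((v -> (w -> 1)) & (v -> w)) = min(1, 1 − 0.653 + 0.346) = min(1, 0.693) = 0.693
~(~u -> ((v -> (w -> 1)) & (v -> w))) = 1 − 0.693 = 0.307
u & v = max(0, 0.347 + 0.984 − 1) = max(0, 0.331) = 0.331
~(~u -> ((v -> (w -> 1)) & (v -> w))) <-> (u & v) = 1 − |0.307 − 0.331| = 1 − 0.024 = 0.976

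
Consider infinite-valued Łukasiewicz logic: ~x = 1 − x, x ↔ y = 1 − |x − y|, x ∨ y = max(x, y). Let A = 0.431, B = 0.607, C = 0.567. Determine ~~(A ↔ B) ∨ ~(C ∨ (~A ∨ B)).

A ↔ B = 1 − |0.431 − 0.607| = 1 − 0.176 = 0.824
~(A ↔ B) = 1 − 0.824 = 0.176
~~(A ↔ B) = 1 − 0.176 = 0.824
~A = 1 − 0.431 = 0.569
~A ∨ B = max(0.569, 0.607) = 0.607
C ∨ (~A ∨ B) = max(0.567, 0.607) = 0.607
~(C ∨ (~A ∨ B)) = 1 − 0.607 = 0.393
~~(A ↔ B) ∨ ~(C ∨ (~A ∨ B)) = max(0.824, 0.393) = 0.824

0.824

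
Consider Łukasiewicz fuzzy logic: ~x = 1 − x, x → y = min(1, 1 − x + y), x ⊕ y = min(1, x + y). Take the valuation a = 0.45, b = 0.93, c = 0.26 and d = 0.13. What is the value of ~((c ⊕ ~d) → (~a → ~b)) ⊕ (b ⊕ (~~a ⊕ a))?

~d = 1 − 0.13 = 0.87
c ⊕ ~d = min(1, 0.26 + 0.87) = min(1, 1.13) = 1.00
~a = 1 − 0.45 = 0.55
~b = 1 − 0.93 = 0.07
~a → ~b = min(1, 1 − 0.55 + 0.07) = min(1, 0.52) = 0.52
(c ⊕ ~d) → (~a → ~b) = min(1, 1 − 1.00 + 0.52) = min(1, 0.52) = 0.52
~((c ⊕ ~d) → (~a → ~b)) = 1 − 0.52 = 0.48
~~a = 1 − 0.55 = 0.45
~~a ⊕ a = min(1, 0.45 + 0.45) = min(1, 0.90) = 0.90
b ⊕ (~~a ⊕ a) = min(1, 0.93 + 0.90) = min(1, 1.83) = 1.00
~((c ⊕ ~d) → (~a → ~b)) ⊕ (b ⊕ (~~a ⊕ a)) = min(1, 0.48 + 1.00) = min(1, 1.48) = 1.00

1.00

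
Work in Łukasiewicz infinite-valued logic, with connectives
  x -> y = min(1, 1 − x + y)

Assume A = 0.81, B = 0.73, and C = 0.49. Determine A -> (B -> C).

0.95

B -> C = min(1, 1 − 0.73 + 0.49) = min(1, 0.76) = 0.76
A -> (B -> C) = min(1, 1 − 0.81 + 0.76) = min(1, 0.95) = 0.95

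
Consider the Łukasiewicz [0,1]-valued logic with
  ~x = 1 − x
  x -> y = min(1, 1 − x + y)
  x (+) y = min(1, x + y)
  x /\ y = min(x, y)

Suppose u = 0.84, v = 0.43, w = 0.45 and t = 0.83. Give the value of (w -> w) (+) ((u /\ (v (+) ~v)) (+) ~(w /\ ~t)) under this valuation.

w -> w = min(1, 1 − 0.45 + 0.45) = min(1, 1.00) = 1.00
~v = 1 − 0.43 = 0.57
v (+) ~v = min(1, 0.43 + 0.57) = min(1, 1.00) = 1.00
u /\ (v (+) ~v) = min(0.84, 1.00) = 0.84
~t = 1 − 0.83 = 0.17
w /\ ~t = min(0.45, 0.17) = 0.17
~(w /\ ~t) = 1 − 0.17 = 0.83
(u /\ (v (+) ~v)) (+) ~(w /\ ~t) = min(1, 0.84 + 0.83) = min(1, 1.67) = 1.00
(w -> w) (+) ((u /\ (v (+) ~v)) (+) ~(w /\ ~t)) = min(1, 1.00 + 1.00) = min(1, 2.00) = 1.00

1.00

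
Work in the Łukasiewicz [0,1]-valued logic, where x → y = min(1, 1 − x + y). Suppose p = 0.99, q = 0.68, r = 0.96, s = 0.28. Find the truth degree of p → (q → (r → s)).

r → s = min(1, 1 − 0.96 + 0.28) = min(1, 0.32) = 0.32
q → (r → s) = min(1, 1 − 0.68 + 0.32) = min(1, 0.64) = 0.64
p → (q → (r → s)) = min(1, 1 − 0.99 + 0.64) = min(1, 0.65) = 0.65

0.65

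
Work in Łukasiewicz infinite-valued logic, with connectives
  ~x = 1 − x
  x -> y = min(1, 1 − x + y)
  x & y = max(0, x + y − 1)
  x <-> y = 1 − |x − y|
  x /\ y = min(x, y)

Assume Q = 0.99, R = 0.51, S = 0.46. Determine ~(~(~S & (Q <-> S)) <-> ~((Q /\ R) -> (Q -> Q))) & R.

~S = 1 − 0.46 = 0.54
Q <-> S = 1 − |0.99 − 0.46| = 1 − 0.53 = 0.47
~S & (Q <-> S) = max(0, 0.54 + 0.47 − 1) = max(0, 0.01) = 0.01
~(~S & (Q <-> S)) = 1 − 0.01 = 0.99
Q /\ R = min(0.99, 0.51) = 0.51
Q -> Q = min(1, 1 − 0.99 + 0.99) = min(1, 1.00) = 1.00
(Q /\ R) -> (Q -> Q) = min(1, 1 − 0.51 + 1.00) = min(1, 1.49) = 1.00
~((Q /\ R) -> (Q -> Q)) = 1 − 1.00 = 0.00
~(~S & (Q <-> S)) <-> ~((Q /\ R) -> (Q -> Q)) = 1 − |0.99 − 0.00| = 1 − 0.99 = 0.01
~(~(~S & (Q <-> S)) <-> ~((Q /\ R) -> (Q -> Q))) = 1 − 0.01 = 0.99
~(~(~S & (Q <-> S)) <-> ~((Q /\ R) -> (Q -> Q))) & R = max(0, 0.99 + 0.51 − 1) = max(0, 0.50) = 0.50

0.50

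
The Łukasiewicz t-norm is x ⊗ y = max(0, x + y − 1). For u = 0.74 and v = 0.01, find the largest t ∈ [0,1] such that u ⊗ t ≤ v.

0.27

The residuum of the Łukasiewicz t-norm gives the supremum: min(1, 1 − 0.74 + 0.01).
1 − 0.74 + 0.01 = 0.27, so t = min(1, 0.27) = 0.27.
Check: 0.74 ⊗ 0.27 = max(0, 0.01) = 0.01 ≤ 0.01.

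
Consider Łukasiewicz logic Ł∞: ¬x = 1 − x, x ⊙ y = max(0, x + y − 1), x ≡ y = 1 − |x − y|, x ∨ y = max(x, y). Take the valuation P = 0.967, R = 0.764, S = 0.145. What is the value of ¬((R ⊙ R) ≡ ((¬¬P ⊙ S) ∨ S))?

R ⊙ R = max(0, 0.764 + 0.764 − 1) = max(0, 0.528) = 0.528
¬P = 1 − 0.967 = 0.033
¬¬P = 1 − 0.033 = 0.967
¬¬P ⊙ S = max(0, 0.967 + 0.145 − 1) = max(0, 0.112) = 0.112
(¬¬P ⊙ S) ∨ S = max(0.112, 0.145) = 0.145
(R ⊙ R) ≡ ((¬¬P ⊙ S) ∨ S) = 1 − |0.528 − 0.145| = 1 − 0.383 = 0.617
¬((R ⊙ R) ≡ ((¬¬P ⊙ S) ∨ S)) = 1 − 0.617 = 0.383

0.383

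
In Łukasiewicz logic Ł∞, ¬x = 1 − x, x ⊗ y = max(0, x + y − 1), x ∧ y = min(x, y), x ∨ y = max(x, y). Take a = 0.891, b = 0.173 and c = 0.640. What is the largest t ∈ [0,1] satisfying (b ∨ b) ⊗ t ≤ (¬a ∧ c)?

0.936

b ∨ b = max(0.173, 0.173) = 0.173
So the left factor is b ∨ b = 0.173.
¬a = 1 − 0.891 = 0.109
¬a ∧ c = min(0.109, 0.640) = 0.109
So the right-hand bound is ¬a ∧ c = 0.109.
The residuum of the Łukasiewicz t-norm gives the supremum: min(1, 1 − 0.173 + 0.109).
1 − 0.173 + 0.109 = 0.936, so t = min(1, 0.936) = 0.936.
Check: 0.173 ⊗ 0.936 = max(0, 0.109) = 0.109 ≤ 0.109.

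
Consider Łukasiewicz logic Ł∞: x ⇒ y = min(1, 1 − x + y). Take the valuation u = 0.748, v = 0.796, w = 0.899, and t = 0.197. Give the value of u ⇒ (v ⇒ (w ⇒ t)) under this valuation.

0.754

w ⇒ t = min(1, 1 − 0.899 + 0.197) = min(1, 0.298) = 0.298
v ⇒ (w ⇒ t) = min(1, 1 − 0.796 + 0.298) = min(1, 0.502) = 0.502
u ⇒ (v ⇒ (w ⇒ t)) = min(1, 1 − 0.748 + 0.502) = min(1, 0.754) = 0.754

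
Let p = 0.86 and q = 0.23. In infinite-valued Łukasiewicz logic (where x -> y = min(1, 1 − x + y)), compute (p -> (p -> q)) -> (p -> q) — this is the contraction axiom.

p -> q = min(1, 1 − 0.86 + 0.23) = min(1, 0.37) = 0.37
p -> (p -> q) = min(1, 1 − 0.86 + 0.37) = min(1, 0.51) = 0.51
(p -> (p -> q)) -> (p -> q) = min(1, 1 − 0.51 + 0.37) = min(1, 0.86) = 0.86
(The value 0.86 < 1 shows this instance is not satisfied; fails in Ł∞ (the t-norm is not idempotent).)

0.86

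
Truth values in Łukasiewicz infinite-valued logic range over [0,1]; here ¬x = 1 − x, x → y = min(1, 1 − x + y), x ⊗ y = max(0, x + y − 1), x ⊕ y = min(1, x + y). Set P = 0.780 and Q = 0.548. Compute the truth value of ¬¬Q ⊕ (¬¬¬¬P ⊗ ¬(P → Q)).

0.560

¬Q = 1 − 0.548 = 0.452
¬¬Q = 1 − 0.452 = 0.548
¬P = 1 − 0.780 = 0.220
¬¬P = 1 − 0.220 = 0.780
¬¬¬P = 1 − 0.780 = 0.220
¬¬¬¬P = 1 − 0.220 = 0.780
P → Q = min(1, 1 − 0.780 + 0.548) = min(1, 0.768) = 0.768
¬(P → Q) = 1 − 0.768 = 0.232
¬¬¬¬P ⊗ ¬(P → Q) = max(0, 0.780 + 0.232 − 1) = max(0, 0.012) = 0.012
¬¬Q ⊕ (¬¬¬¬P ⊗ ¬(P → Q)) = min(1, 0.548 + 0.012) = min(1, 0.560) = 0.560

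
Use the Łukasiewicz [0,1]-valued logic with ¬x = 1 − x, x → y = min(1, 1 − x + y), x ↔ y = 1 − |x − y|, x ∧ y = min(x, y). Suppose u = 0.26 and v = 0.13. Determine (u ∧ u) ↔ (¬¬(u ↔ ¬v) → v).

0.52

u ∧ u = min(0.26, 0.26) = 0.26
¬v = 1 − 0.13 = 0.87
u ↔ ¬v = 1 − |0.26 − 0.87| = 1 − 0.61 = 0.39
¬(u ↔ ¬v) = 1 − 0.39 = 0.61
¬¬(u ↔ ¬v) = 1 − 0.61 = 0.39
¬¬(u ↔ ¬v) → v = min(1, 1 − 0.39 + 0.13) = min(1, 0.74) = 0.74
(u ∧ u) ↔ (¬¬(u ↔ ¬v) → v) = 1 − |0.26 − 0.74| = 1 − 0.48 = 0.52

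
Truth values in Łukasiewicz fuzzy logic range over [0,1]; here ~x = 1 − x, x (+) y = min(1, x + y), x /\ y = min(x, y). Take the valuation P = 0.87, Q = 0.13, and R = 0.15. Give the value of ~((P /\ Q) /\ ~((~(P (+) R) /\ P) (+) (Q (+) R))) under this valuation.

0.87

P /\ Q = min(0.87, 0.13) = 0.13
P (+) R = min(1, 0.87 + 0.15) = min(1, 1.02) = 1.00
~(P (+) R) = 1 − 1.00 = 0.00
~(P (+) R) /\ P = min(0.00, 0.87) = 0.00
Q (+) R = min(1, 0.13 + 0.15) = min(1, 0.28) = 0.28
(~(P (+) R) /\ P) (+) (Q (+) R) = min(1, 0.00 + 0.28) = min(1, 0.28) = 0.28
~((~(P (+) R) /\ P) (+) (Q (+) R)) = 1 − 0.28 = 0.72
(P /\ Q) /\ ~((~(P (+) R) /\ P) (+) (Q (+) R)) = min(0.13, 0.72) = 0.13
~((P /\ Q) /\ ~((~(P (+) R) /\ P) (+) (Q (+) R))) = 1 − 0.13 = 0.87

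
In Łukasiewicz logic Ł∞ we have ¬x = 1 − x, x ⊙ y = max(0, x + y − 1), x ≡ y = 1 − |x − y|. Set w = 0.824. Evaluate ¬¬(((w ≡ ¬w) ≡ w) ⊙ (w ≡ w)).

0.528

¬w = 1 − 0.824 = 0.176
w ≡ ¬w = 1 − |0.824 − 0.176| = 1 − 0.648 = 0.352
(w ≡ ¬w) ≡ w = 1 − |0.352 − 0.824| = 1 − 0.472 = 0.528
w ≡ w = 1 − |0.824 − 0.824| = 1 − 0.000 = 1.000
((w ≡ ¬w) ≡ w) ⊙ (w ≡ w) = max(0, 0.528 + 1.000 − 1) = max(0, 0.528) = 0.528
¬(((w ≡ ¬w) ≡ w) ⊙ (w ≡ w)) = 1 − 0.528 = 0.472
¬¬(((w ≡ ¬w) ≡ w) ⊙ (w ≡ w)) = 1 − 0.472 = 0.528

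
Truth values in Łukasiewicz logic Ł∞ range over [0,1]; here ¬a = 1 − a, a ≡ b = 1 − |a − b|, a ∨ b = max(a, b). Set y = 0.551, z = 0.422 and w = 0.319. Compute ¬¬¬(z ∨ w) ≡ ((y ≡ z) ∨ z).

z ∨ w = max(0.422, 0.319) = 0.422
¬(z ∨ w) = 1 − 0.422 = 0.578
¬¬(z ∨ w) = 1 − 0.578 = 0.422
¬¬¬(z ∨ w) = 1 − 0.422 = 0.578
y ≡ z = 1 − |0.551 − 0.422| = 1 − 0.129 = 0.871
(y ≡ z) ∨ z = max(0.871, 0.422) = 0.871
¬¬¬(z ∨ w) ≡ ((y ≡ z) ∨ z) = 1 − |0.578 − 0.871| = 1 − 0.293 = 0.707

0.707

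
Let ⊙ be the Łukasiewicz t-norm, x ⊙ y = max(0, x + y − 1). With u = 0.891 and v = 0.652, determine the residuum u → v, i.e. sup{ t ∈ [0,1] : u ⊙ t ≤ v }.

The residuum of the Łukasiewicz t-norm gives the supremum: min(1, 1 − 0.891 + 0.652).
1 − 0.891 + 0.652 = 0.761, so t = min(1, 0.761) = 0.761.
Check: 0.891 ⊙ 0.761 = max(0, 0.652) = 0.652 ≤ 0.652.

0.761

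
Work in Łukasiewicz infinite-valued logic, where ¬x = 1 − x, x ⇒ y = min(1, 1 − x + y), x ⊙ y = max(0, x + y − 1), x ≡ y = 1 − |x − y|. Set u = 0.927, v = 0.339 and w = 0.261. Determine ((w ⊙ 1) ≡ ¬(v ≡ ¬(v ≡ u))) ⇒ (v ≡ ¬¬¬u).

w ⊙ 1 = max(0, 0.261 + 1.000 − 1) = max(0, 0.261) = 0.261
v ≡ u = 1 − |0.339 − 0.927| = 1 − 0.588 = 0.412
¬(v ≡ u) = 1 − 0.412 = 0.588
v ≡ ¬(v ≡ u) = 1 − |0.339 − 0.588| = 1 − 0.249 = 0.751
¬(v ≡ ¬(v ≡ u)) = 1 − 0.751 = 0.249
(w ⊙ 1) ≡ ¬(v ≡ ¬(v ≡ u)) = 1 − |0.261 − 0.249| = 1 − 0.012 = 0.988
¬u = 1 − 0.927 = 0.073
¬¬u = 1 − 0.073 = 0.927
¬¬¬u = 1 − 0.927 = 0.073
v ≡ ¬¬¬u = 1 − |0.339 − 0.073| = 1 − 0.266 = 0.734
((w ⊙ 1) ≡ ¬(v ≡ ¬(v ≡ u))) ⇒ (v ≡ ¬¬¬u) = min(1, 1 − 0.988 + 0.734) = min(1, 0.746) = 0.746

0.746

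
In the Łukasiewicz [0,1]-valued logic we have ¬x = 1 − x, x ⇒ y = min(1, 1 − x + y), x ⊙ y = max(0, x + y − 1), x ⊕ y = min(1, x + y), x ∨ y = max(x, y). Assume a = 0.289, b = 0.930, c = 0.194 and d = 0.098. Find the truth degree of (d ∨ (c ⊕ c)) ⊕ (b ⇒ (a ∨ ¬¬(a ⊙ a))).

c ⊕ c = min(1, 0.194 + 0.194) = min(1, 0.388) = 0.388
d ∨ (c ⊕ c) = max(0.098, 0.388) = 0.388
a ⊙ a = max(0, 0.289 + 0.289 − 1) = max(0, -0.422) = 0.000
¬(a ⊙ a) = 1 − 0.000 = 1.000
¬¬(a ⊙ a) = 1 − 1.000 = 0.000
a ∨ ¬¬(a ⊙ a) = max(0.289, 0.000) = 0.289
b ⇒ (a ∨ ¬¬(a ⊙ a)) = min(1, 1 − 0.930 + 0.289) = min(1, 0.359) = 0.359
(d ∨ (c ⊕ c)) ⊕ (b ⇒ (a ∨ ¬¬(a ⊙ a))) = min(1, 0.388 + 0.359) = min(1, 0.747) = 0.747

0.747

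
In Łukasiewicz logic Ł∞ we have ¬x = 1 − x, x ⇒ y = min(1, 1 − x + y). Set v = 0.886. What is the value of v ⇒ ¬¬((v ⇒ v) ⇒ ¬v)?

v ⇒ v = min(1, 1 − 0.886 + 0.886) = min(1, 1.000) = 1.000
¬v = 1 − 0.886 = 0.114
(v ⇒ v) ⇒ ¬v = min(1, 1 − 1.000 + 0.114) = min(1, 0.114) = 0.114
¬((v ⇒ v) ⇒ ¬v) = 1 − 0.114 = 0.886
¬¬((v ⇒ v) ⇒ ¬v) = 1 − 0.886 = 0.114
v ⇒ ¬¬((v ⇒ v) ⇒ ¬v) = min(1, 1 − 0.886 + 0.114) = min(1, 0.228) = 0.228

0.228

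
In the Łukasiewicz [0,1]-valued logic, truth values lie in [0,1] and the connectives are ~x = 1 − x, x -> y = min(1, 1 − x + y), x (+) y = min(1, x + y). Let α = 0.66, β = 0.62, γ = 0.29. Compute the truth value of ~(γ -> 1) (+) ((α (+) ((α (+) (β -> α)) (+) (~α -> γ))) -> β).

0.62

γ -> 1 = min(1, 1 − 0.29 + 1.00) = min(1, 1.71) = 1.00
~(γ -> 1) = 1 − 1.00 = 0.00
β -> α = min(1, 1 − 0.62 + 0.66) = min(1, 1.04) = 1.00
α (+) (β -> α) = min(1, 0.66 + 1.00) = min(1, 1.66) = 1.00
~α = 1 − 0.66 = 0.34
~α -> γ = min(1, 1 − 0.34 + 0.29) = min(1, 0.95) = 0.95
(α (+) (β -> α)) (+) (~α -> γ) = min(1, 1.00 + 0.95) = min(1, 1.95) = 1.00
α (+) ((α (+) (β -> α)) (+) (~α -> γ)) = min(1, 0.66 + 1.00) = min(1, 1.66) = 1.00
(α (+) ((α (+) (β -> α)) (+) (~α -> γ))) -> β = min(1, 1 − 1.00 + 0.62) = min(1, 0.62) = 0.62
~(γ -> 1) (+) ((α (+) ((α (+) (β -> α)) (+) (~α -> γ))) -> β) = min(1, 0.00 + 0.62) = min(1, 0.62) = 0.62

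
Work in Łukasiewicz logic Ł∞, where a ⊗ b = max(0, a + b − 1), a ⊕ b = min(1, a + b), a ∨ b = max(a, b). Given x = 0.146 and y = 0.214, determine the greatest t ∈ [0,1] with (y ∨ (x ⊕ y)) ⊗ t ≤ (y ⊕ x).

x ⊕ y = min(1, 0.146 + 0.214) = min(1, 0.360) = 0.360
y ∨ (x ⊕ y) = max(0.214, 0.360) = 0.360
So the left factor is y ∨ (x ⊕ y) = 0.360.
y ⊕ x = min(1, 0.214 + 0.146) = min(1, 0.360) = 0.360
So the right-hand bound is y ⊕ x = 0.360.
The residuum of the Łukasiewicz t-norm gives the supremum: min(1, 1 − 0.360 + 0.360).
1 − 0.360 + 0.360 = 1.000, so t = min(1, 1.000) = 1.000.
Check: 0.360 ⊗ 1.000 = max(0, 0.360) = 0.360 ≤ 0.360.

1.000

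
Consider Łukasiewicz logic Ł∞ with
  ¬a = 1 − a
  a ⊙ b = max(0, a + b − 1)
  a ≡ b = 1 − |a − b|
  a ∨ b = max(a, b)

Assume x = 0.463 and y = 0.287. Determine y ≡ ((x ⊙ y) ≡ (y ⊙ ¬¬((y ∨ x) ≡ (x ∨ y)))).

x ⊙ y = max(0, 0.463 + 0.287 − 1) = max(0, -0.250) = 0.000
y ∨ x = max(0.287, 0.463) = 0.463
x ∨ y = max(0.463, 0.287) = 0.463
(y ∨ x) ≡ (x ∨ y) = 1 − |0.463 − 0.463| = 1 − 0.000 = 1.000
¬((y ∨ x) ≡ (x ∨ y)) = 1 − 1.000 = 0.000
¬¬((y ∨ x) ≡ (x ∨ y)) = 1 − 0.000 = 1.000
y ⊙ ¬¬((y ∨ x) ≡ (x ∨ y)) = max(0, 0.287 + 1.000 − 1) = max(0, 0.287) = 0.287
(x ⊙ y) ≡ (y ⊙ ¬¬((y ∨ x) ≡ (x ∨ y))) = 1 − |0.000 − 0.287| = 1 − 0.287 = 0.713
y ≡ ((x ⊙ y) ≡ (y ⊙ ¬¬((y ∨ x) ≡ (x ∨ y)))) = 1 − |0.287 − 0.713| = 1 − 0.426 = 0.574

0.574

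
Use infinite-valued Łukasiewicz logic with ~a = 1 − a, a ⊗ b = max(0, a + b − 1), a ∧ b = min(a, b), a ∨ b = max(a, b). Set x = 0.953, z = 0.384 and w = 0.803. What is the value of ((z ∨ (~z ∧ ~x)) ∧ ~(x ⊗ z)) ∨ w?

0.803

~z = 1 − 0.384 = 0.616
~x = 1 − 0.953 = 0.047
~z ∧ ~x = min(0.616, 0.047) = 0.047
z ∨ (~z ∧ ~x) = max(0.384, 0.047) = 0.384
x ⊗ z = max(0, 0.953 + 0.384 − 1) = max(0, 0.337) = 0.337
~(x ⊗ z) = 1 − 0.337 = 0.663
(z ∨ (~z ∧ ~x)) ∧ ~(x ⊗ z) = min(0.384, 0.663) = 0.384
((z ∨ (~z ∧ ~x)) ∧ ~(x ⊗ z)) ∨ w = max(0.384, 0.803) = 0.803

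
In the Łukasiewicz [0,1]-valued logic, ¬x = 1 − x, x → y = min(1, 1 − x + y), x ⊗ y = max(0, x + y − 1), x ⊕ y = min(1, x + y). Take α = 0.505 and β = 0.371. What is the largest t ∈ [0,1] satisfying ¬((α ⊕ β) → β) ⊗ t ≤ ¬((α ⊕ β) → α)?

0.866

α ⊕ β = min(1, 0.505 + 0.371) = min(1, 0.876) = 0.876
(α ⊕ β) → β = min(1, 1 − 0.876 + 0.371) = min(1, 0.495) = 0.495
¬((α ⊕ β) → β) = 1 − 0.495 = 0.505
So the left factor is ¬((α ⊕ β) → β) = 0.505.
(α ⊕ β) → α = min(1, 1 − 0.876 + 0.505) = min(1, 0.629) = 0.629
¬((α ⊕ β) → α) = 1 − 0.629 = 0.371
So the right-hand bound is ¬((α ⊕ β) → α) = 0.371.
The residuum of the Łukasiewicz t-norm gives the supremum: min(1, 1 − 0.505 + 0.371).
1 − 0.505 + 0.371 = 0.866, so t = min(1, 0.866) = 0.866.
Check: 0.505 ⊗ 0.866 = max(0, 0.371) = 0.371 ≤ 0.371.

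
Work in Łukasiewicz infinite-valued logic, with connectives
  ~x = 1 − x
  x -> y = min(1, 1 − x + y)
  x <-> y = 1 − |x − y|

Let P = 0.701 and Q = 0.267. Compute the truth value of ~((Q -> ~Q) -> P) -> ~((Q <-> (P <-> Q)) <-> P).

0.701

~Q = 1 − 0.267 = 0.733
Q -> ~Q = min(1, 1 − 0.267 + 0.733) = min(1, 1.466) = 1.000
(Q -> ~Q) -> P = min(1, 1 − 1.000 + 0.701) = min(1, 0.701) = 0.701
~((Q -> ~Q) -> P) = 1 − 0.701 = 0.299
P <-> Q = 1 − |0.701 − 0.267| = 1 − 0.434 = 0.566
Q <-> (P <-> Q) = 1 − |0.267 − 0.566| = 1 − 0.299 = 0.701
(Q <-> (P <-> Q)) <-> P = 1 − |0.701 − 0.701| = 1 − 0.000 = 1.000
~((Q <-> (P <-> Q)) <-> P) = 1 − 1.000 = 0.000
~((Q -> ~Q) -> P) -> ~((Q <-> (P <-> Q)) <-> P) = min(1, 1 − 0.299 + 0.000) = min(1, 0.701) = 0.701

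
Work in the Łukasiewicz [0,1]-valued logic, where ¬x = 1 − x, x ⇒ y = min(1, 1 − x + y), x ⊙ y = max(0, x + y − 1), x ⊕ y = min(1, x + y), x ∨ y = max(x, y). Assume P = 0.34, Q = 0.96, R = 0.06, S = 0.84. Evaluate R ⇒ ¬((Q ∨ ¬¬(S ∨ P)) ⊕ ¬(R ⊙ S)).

S ∨ P = max(0.84, 0.34) = 0.84
¬(S ∨ P) = 1 − 0.84 = 0.16
¬¬(S ∨ P) = 1 − 0.16 = 0.84
Q ∨ ¬¬(S ∨ P) = max(0.96, 0.84) = 0.96
R ⊙ S = max(0, 0.06 + 0.84 − 1) = max(0, -0.10) = 0.00
¬(R ⊙ S) = 1 − 0.00 = 1.00
(Q ∨ ¬¬(S ∨ P)) ⊕ ¬(R ⊙ S) = min(1, 0.96 + 1.00) = min(1, 1.96) = 1.00
¬((Q ∨ ¬¬(S ∨ P)) ⊕ ¬(R ⊙ S)) = 1 − 1.00 = 0.00
R ⇒ ¬((Q ∨ ¬¬(S ∨ P)) ⊕ ¬(R ⊙ S)) = min(1, 1 − 0.06 + 0.00) = min(1, 0.94) = 0.94

0.94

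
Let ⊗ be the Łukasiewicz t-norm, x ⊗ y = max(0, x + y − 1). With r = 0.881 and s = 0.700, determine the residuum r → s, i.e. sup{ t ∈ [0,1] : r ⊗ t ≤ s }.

The residuum of the Łukasiewicz t-norm gives the supremum: min(1, 1 − 0.881 + 0.700).
1 − 0.881 + 0.700 = 0.819, so t = min(1, 0.819) = 0.819.
Check: 0.881 ⊗ 0.819 = max(0, 0.700) = 0.700 ≤ 0.700.

0.819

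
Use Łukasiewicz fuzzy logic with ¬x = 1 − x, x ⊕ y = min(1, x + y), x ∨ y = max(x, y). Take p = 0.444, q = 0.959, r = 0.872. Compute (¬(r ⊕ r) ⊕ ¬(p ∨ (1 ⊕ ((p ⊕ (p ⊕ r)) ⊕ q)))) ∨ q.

0.959

r ⊕ r = min(1, 0.872 + 0.872) = min(1, 1.744) = 1.000
¬(r ⊕ r) = 1 − 1.000 = 0.000
p ⊕ r = min(1, 0.444 + 0.872) = min(1, 1.316) = 1.000
p ⊕ (p ⊕ r) = min(1, 0.444 + 1.000) = min(1, 1.444) = 1.000
(p ⊕ (p ⊕ r)) ⊕ q = min(1, 1.000 + 0.959) = min(1, 1.959) = 1.000
1 ⊕ ((p ⊕ (p ⊕ r)) ⊕ q) = min(1, 1.000 + 1.000) = min(1, 2.000) = 1.000
p ∨ (1 ⊕ ((p ⊕ (p ⊕ r)) ⊕ q)) = max(0.444, 1.000) = 1.000
¬(p ∨ (1 ⊕ ((p ⊕ (p ⊕ r)) ⊕ q))) = 1 − 1.000 = 0.000
¬(r ⊕ r) ⊕ ¬(p ∨ (1 ⊕ ((p ⊕ (p ⊕ r)) ⊕ q))) = min(1, 0.000 + 0.000) = min(1, 0.000) = 0.000
(¬(r ⊕ r) ⊕ ¬(p ∨ (1 ⊕ ((p ⊕ (p ⊕ r)) ⊕ q)))) ∨ q = max(0.000, 0.959) = 0.959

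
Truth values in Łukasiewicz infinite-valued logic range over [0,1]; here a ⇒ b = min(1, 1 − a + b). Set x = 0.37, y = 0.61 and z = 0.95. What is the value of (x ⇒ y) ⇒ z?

x ⇒ y = min(1, 1 − 0.37 + 0.61) = min(1, 1.24) = 1.00
(x ⇒ y) ⇒ z = min(1, 1 − 1.00 + 0.95) = min(1, 0.95) = 0.95

0.95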